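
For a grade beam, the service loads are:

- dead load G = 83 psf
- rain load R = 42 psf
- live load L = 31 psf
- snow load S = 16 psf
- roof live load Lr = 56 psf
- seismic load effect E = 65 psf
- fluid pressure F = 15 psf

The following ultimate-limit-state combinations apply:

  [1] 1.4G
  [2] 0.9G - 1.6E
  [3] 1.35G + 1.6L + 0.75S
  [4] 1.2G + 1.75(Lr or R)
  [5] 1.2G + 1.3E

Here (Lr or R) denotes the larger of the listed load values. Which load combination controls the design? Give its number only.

Combination 4

(Lr or R) → Lr = 56 psf.
[1] 1.4(83) = 116.20
[2] 0.9(83) - 1.6(65) = -29.30
[3] 1.35(83) + 1.6(31) + 0.75(16) = 173.65
[4] 1.2(83) + 1.75(56) = 197.60
[5] 1.2(83) + 1.3(65) = 184.10
The largest value is 197.60 psf from combination 4.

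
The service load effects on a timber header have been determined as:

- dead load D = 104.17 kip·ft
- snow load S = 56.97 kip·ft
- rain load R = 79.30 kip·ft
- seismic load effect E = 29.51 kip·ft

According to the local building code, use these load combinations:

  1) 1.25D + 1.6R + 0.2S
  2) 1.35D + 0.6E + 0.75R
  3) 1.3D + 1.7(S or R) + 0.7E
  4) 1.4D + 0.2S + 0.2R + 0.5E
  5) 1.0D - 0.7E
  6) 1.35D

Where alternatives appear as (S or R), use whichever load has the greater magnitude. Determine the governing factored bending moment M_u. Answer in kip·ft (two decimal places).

290.89 kip·ft

(S or R) → R = 79.30 kip·ft.
1) 1.25(104.17) + 1.6(79.30) + 0.2(56.97) = 268.49
2) 1.35(104.17) + 0.6(29.51) + 0.75(79.30) = 217.81
3) 1.3(104.17) + 1.7(79.30) + 0.7(29.51) = 135.42 + 134.81 + 20.66 = 290.89
4) 1.4(104.17) + 0.2(56.97) + 0.2(79.30) + 0.5(29.51) = 145.84 + 11.39 + 15.86 + 14.76 = 187.85
5) 1.0(104.17) - 0.7(29.51) = 104.17 - 20.66 = 83.51
6) 1.35(104.17) = 140.63
Maximum is from combination 3.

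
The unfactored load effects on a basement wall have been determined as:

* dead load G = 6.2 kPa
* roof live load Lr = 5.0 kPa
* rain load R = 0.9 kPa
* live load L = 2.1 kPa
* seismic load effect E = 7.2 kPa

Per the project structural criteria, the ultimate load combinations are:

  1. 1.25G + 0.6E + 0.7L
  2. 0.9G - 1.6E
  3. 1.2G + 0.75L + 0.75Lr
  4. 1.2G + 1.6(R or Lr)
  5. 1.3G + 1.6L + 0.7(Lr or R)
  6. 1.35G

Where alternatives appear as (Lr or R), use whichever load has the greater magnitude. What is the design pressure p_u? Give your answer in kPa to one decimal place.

15.4 kPa

(R or Lr) → Lr = 5.0 kPa; (Lr or R) → Lr = 5.0 kPa.
1. 1.25(6.2) + 0.6(7.2) + 0.7(2.1) = 13.5
2. 0.9(6.2) - 1.6(7.2) = -5.9
3. 1.2(6.2) + 0.75(2.1) + 0.75(5.0) = 12.8
4. 1.2(6.2) + 1.6(5.0) = 15.4
5. 1.3(6.2) + 1.6(2.1) + 0.7(5.0) = 14.9
6. 1.35(6.2) = 8.4
Combination 4 governs: p_u = 15.4 kPa.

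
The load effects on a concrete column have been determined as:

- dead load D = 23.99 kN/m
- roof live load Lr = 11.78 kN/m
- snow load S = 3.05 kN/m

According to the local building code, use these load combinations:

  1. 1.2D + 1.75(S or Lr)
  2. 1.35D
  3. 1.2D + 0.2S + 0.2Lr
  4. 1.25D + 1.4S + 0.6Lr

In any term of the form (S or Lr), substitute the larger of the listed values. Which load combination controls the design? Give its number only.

(S or Lr) → Lr = 11.78 kN/m.
1. 1.2(23.99) + 1.75(11.78) = 49.40
2. 1.35(23.99) = 32.39
3. 1.2(23.99) + 0.2(3.05) + 0.2(11.78) = 31.75
4. 1.25(23.99) + 1.4(3.05) + 0.6(11.78) = 29.99 + 4.27 + 7.07 = 41.33
The largest value is 49.40 kN/m from combination 1.

Combination 1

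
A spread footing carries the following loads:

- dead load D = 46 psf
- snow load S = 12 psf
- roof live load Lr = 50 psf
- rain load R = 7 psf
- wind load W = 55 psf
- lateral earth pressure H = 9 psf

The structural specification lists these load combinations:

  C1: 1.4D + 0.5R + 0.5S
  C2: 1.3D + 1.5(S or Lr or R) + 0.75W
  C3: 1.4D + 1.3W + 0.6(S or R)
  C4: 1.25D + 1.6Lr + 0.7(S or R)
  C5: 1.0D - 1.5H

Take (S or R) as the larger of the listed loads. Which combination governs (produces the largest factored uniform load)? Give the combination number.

(S or Lr or R) → Lr = 50 psf; (S or R) → S = 12 psf.
C1: 1.4(46) + 0.5(7) + 0.5(12) = 64.40 + 3.50 + 6.00 = 73.90
C2: 1.3(46) + 1.5(50) + 0.75(55) = 59.80 + 75.00 + 41.25 = 176.05
C3: 1.4(46) + 1.3(55) + 0.6(12) = 64.40 + 71.50 + 7.20 = 143.10
C4: 1.25(46) + 1.6(50) + 0.7(12) = 57.50 + 80.00 + 8.40 = 145.90
C5: 1.0(46) - 1.5(9) = 46.00 - 13.50 = 32.50
The largest value is 176.05 psf from combination 2.

Combination 2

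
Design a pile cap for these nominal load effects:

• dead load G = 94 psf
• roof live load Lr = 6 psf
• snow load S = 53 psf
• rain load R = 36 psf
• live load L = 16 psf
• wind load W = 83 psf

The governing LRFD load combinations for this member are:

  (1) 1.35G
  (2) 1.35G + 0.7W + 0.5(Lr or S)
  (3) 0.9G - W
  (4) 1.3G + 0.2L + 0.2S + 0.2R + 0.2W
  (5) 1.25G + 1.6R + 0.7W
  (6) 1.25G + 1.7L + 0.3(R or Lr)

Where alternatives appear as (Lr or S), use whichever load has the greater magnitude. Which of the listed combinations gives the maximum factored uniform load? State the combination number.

(Lr or S) → S = 53 psf; (R or Lr) → R = 36 psf.
(1) 1.35(94) = 126.9
(2) 1.35(94) + 0.7(83) + 0.5(53) = 211.5
(3) 0.9(94) - 1.0(83) = 1.6
(4) 1.3(94) + 0.2(16) + 0.2(53) + 0.2(36) + 0.2(83) = 159.8
(5) 1.25(94) + 1.6(36) + 0.7(83) = 233.2
(6) 1.25(94) + 1.7(16) + 0.3(36) = 155.5
The largest value is 233.2 psf from combination 5.

Combination 5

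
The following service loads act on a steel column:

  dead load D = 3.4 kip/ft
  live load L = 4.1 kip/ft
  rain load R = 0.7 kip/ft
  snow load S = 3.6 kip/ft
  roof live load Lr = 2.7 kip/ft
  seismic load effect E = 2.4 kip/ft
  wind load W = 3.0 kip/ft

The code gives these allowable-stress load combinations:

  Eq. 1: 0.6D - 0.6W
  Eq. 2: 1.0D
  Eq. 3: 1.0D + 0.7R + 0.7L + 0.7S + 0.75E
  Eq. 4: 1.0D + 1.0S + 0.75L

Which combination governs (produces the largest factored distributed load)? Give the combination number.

Combination 3

Eq. 1: 0.6(3.4) - 0.6(3.0) = 0.2
Eq. 2: 1.0(3.4) = 3.4
Eq. 3: 1.0(3.4) + 0.7(0.7) + 0.7(4.1) + 0.7(3.6) + 0.75(2.4) = 11.1
Eq. 4: 1.0(3.4) + 1.0(3.6) + 0.75(4.1) = 10.1
The largest value is 11.1 kip/ft from combination 3.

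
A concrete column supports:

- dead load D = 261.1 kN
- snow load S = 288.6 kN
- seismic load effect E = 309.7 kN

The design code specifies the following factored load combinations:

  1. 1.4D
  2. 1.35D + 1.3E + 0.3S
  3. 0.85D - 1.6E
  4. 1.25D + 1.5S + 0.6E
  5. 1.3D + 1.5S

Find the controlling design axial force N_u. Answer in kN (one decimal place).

945.1 kN

1. 1.4(261.1) = 365.5
2. 1.35(261.1) + 1.3(309.7) + 0.3(288.6) = 841.7
3. 0.85(261.1) - 1.6(309.7) = -273.6
4. 1.25(261.1) + 1.5(288.6) + 0.6(309.7) = 945.1
5. 1.3(261.1) + 1.5(288.6) = 772.3
Maximum is from combination 4.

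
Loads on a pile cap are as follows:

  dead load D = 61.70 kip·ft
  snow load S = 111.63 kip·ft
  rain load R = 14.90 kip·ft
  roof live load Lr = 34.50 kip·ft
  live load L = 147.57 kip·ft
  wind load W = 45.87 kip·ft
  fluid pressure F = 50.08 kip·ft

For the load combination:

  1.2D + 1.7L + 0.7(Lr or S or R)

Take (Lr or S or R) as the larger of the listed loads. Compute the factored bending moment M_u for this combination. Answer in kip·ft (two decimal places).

403.05 kip·ft

(Lr or S or R) → S = 111.63 kip·ft.
1.2(61.70) + 1.7(147.57) + 0.7(111.63) = 74.04 + 250.87 + 78.14 = 403.05
M_u = 403.05 kip·ft.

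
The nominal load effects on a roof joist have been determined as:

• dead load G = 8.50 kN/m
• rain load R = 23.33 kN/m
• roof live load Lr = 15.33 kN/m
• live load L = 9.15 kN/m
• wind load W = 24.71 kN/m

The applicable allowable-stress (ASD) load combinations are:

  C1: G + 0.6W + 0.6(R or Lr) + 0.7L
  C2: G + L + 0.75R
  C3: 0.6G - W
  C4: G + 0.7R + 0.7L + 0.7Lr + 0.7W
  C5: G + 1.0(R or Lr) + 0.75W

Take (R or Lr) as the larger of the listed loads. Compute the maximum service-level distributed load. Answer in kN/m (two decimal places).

(R or Lr) → R = 23.33 kN/m.
C1: 1.0(8.50) + 0.6(24.71) + 0.6(23.33) + 0.7(9.15) = 43.73
C2: 1.0(8.50) + 1.0(9.15) + 0.75(23.33) = 35.15
C3: 0.6(8.50) - 1.0(24.71) = -19.61
C4: 1.0(8.50) + 0.7(23.33) + 0.7(9.15) + 0.7(15.33) + 0.7(24.71) = 59.26
C5: 1.0(8.50) + 1.0(23.33) + 0.75(24.71) = 50.36
The controlling combination is 4, giving 59.26 kN/m.

59.26 kN/m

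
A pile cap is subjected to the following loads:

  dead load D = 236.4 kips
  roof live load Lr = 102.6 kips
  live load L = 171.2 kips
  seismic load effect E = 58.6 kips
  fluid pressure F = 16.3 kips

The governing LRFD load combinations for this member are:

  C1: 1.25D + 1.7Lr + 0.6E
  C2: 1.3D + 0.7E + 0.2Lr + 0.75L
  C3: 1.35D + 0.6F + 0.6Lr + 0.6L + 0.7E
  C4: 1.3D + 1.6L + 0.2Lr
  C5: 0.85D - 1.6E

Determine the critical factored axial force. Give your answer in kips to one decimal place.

601.8 kips

C1: 1.25(236.4) + 1.7(102.6) + 0.6(58.6) = 295.5 + 174.4 + 35.2 = 505.1
C2: 1.3(236.4) + 0.7(58.6) + 0.2(102.6) + 0.75(171.2) = 497.3
C3: 1.35(236.4) + 0.6(16.3) + 0.6(102.6) + 0.6(171.2) + 0.7(58.6) = 319.1 + 9.8 + 61.6 + 102.7 + 41.0 = 534.2
C4: 1.3(236.4) + 1.6(171.2) + 0.2(102.6) = 601.8
C5: 0.85(236.4) - 1.6(58.6) = 107.2
Maximum is from combination 4.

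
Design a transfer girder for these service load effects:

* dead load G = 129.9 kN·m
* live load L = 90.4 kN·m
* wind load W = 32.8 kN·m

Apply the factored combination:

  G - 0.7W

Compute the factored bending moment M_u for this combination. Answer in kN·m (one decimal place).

1.0(129.9) - 0.7(32.8) = 129.9 - 23.0 = 106.9
M_u = 106.9 kN·m.

106.9 kN·m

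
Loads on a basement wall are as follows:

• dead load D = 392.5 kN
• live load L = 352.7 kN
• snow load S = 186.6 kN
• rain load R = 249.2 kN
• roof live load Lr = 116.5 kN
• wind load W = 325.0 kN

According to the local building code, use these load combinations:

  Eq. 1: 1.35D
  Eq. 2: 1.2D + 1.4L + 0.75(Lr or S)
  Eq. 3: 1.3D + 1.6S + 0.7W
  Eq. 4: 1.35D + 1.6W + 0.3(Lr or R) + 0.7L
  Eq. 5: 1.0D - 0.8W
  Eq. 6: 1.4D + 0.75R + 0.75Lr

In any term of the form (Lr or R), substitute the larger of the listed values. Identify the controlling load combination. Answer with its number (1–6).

Combination 4

(Lr or S) → S = 186.6 kN; (Lr or R) → R = 249.2 kN.
Eq. 1: 1.35(392.5) = 529.9
Eq. 2: 1.2(392.5) + 1.4(352.7) + 0.75(186.6) = 1104.7
Eq. 3: 1.3(392.5) + 1.6(186.6) + 0.7(325.0) = 1036.3
Eq. 4: 1.35(392.5) + 1.6(325.0) + 0.3(249.2) + 0.7(352.7) = 1371.5
Eq. 5: 1.0(392.5) - 0.8(325.0) = 132.5
Eq. 6: 1.4(392.5) + 0.75(249.2) + 0.75(116.5) = 823.8
The largest value is 1371.5 kN from combination 4.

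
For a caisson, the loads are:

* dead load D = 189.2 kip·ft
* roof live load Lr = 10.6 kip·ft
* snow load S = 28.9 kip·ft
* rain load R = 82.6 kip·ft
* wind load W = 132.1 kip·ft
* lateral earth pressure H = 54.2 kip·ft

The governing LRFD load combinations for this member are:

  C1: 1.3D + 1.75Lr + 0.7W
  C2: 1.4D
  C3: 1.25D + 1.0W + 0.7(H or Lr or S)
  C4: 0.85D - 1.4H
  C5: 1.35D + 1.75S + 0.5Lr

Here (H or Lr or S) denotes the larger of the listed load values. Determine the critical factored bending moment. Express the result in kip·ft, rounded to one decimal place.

406.5 kip·ft

(H or Lr or S) → H = 54.2 kip·ft.
C1: 1.3(189.2) + 1.75(10.6) + 0.7(132.1) = 357.0
C2: 1.4(189.2) = 264.9
C3: 1.25(189.2) + 1.0(132.1) + 0.7(54.2) = 406.5
C4: 0.85(189.2) - 1.4(54.2) = 84.9
C5: 1.35(189.2) + 1.75(28.9) + 0.5(10.6) = 311.3
Combination 3 governs: M_u = 406.5 kip·ft.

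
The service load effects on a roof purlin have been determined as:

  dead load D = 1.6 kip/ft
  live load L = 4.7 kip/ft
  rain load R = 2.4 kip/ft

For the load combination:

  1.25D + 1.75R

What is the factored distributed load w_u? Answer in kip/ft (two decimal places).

1.25(1.6) + 1.75(2.4) = 6.20
w_u = 6.20 kip/ft.

6.20 kip/ft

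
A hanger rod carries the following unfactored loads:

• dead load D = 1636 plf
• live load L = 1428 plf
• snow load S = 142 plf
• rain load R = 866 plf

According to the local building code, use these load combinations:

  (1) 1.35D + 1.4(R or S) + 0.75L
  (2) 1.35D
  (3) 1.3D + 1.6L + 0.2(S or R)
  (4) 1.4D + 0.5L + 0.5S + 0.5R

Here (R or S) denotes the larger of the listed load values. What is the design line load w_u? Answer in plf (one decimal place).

4584.8 plf

(R or S) → R = 866 plf; (S or R) → R = 866 plf.
(1) 1.35(1636) + 1.4(866) + 0.75(1428) = 2208.6 + 1212.4 + 1071.0 = 4492.0
(2) 1.35(1636) = 2208.6
(3) 1.3(1636) + 1.6(1428) + 0.2(866) = 2126.8 + 2284.8 + 173.2 = 4584.8
(4) 1.4(1636) + 0.5(1428) + 0.5(142) + 0.5(866) = 2290.4 + 714.0 + 71.0 + 433.0 = 3508.4
Combination 3 governs: w_u = 4584.8 plf.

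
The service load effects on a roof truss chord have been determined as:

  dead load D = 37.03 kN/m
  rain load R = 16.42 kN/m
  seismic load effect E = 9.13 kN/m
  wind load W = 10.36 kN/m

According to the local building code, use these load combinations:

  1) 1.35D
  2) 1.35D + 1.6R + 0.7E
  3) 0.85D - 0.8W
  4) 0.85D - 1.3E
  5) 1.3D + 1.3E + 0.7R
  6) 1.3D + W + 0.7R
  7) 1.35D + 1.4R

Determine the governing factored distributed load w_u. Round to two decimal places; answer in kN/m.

82.65 kN/m

1) 1.35(37.03) = 49.99
2) 1.35(37.03) + 1.6(16.42) + 0.7(9.13) = 49.99 + 26.27 + 6.39 = 82.65
3) 0.85(37.03) - 0.8(10.36) = 31.48 - 8.29 = 23.19
4) 0.85(37.03) - 1.3(9.13) = 31.48 - 11.87 = 19.61
5) 1.3(37.03) + 1.3(9.13) + 0.7(16.42) = 48.14 + 11.87 + 11.49 = 71.50
6) 1.3(37.03) + 1.0(10.36) + 0.7(16.42) = 48.14 + 10.36 + 11.49 = 69.99
7) 1.35(37.03) + 1.4(16.42) = 49.99 + 22.99 = 72.98
The controlling combination is 2, giving 82.65 kN/m.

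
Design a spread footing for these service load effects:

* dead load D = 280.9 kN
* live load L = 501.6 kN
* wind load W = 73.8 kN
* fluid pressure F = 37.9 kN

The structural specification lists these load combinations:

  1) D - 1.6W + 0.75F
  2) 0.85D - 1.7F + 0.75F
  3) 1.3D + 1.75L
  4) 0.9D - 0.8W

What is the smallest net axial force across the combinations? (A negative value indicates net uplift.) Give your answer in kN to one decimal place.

1) 1.0(280.9) - 1.6(73.8) + 0.75(37.9) = 191.2
2) 0.85(280.9) - 1.7(37.9) + 0.75(37.9) = 202.8
3) 1.3(280.9) + 1.75(501.6) = 1243.0
4) 0.9(280.9) - 0.8(73.8) = 193.8
Combination 1 gives the minimum: 191.2 kN.

191.2 kN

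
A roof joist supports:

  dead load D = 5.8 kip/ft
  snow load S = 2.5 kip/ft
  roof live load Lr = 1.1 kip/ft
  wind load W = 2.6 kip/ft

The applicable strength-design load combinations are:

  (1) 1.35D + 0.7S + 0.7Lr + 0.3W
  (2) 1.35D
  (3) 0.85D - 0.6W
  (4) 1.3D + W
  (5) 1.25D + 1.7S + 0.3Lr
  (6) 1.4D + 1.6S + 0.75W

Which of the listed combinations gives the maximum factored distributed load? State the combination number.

(1) 1.35(5.8) + 0.7(2.5) + 0.7(1.1) + 0.3(2.6) = 7.83 + 1.75 + 0.77 + 0.78 = 11.13
(2) 1.35(5.8) = 7.83
(3) 0.85(5.8) - 0.6(2.6) = 4.93 - 1.56 = 3.37
(4) 1.3(5.8) + 1.0(2.6) = 7.54 + 2.60 = 10.14
(5) 1.25(5.8) + 1.7(2.5) + 0.3(1.1) = 7.25 + 4.25 + 0.33 = 11.83
(6) 1.4(5.8) + 1.6(2.5) + 0.75(2.6) = 8.12 + 4.00 + 1.95 = 14.07
The largest value is 14.07 kip/ft from combination 6.

Combination 6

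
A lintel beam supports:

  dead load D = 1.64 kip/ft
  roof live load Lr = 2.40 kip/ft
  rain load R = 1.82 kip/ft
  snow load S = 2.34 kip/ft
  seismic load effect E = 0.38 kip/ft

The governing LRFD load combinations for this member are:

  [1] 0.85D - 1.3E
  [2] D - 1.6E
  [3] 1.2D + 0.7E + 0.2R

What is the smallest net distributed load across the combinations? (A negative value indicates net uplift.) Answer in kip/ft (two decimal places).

[1] 0.85(1.64) - 1.3(0.38) = 0.90
[2] 1.0(1.64) - 1.6(0.38) = 1.03
[3] 1.2(1.64) + 0.7(0.38) + 0.2(1.82) = 2.60
Combination 1 gives the minimum: 0.90 kip/ft.

0.90 kip/ft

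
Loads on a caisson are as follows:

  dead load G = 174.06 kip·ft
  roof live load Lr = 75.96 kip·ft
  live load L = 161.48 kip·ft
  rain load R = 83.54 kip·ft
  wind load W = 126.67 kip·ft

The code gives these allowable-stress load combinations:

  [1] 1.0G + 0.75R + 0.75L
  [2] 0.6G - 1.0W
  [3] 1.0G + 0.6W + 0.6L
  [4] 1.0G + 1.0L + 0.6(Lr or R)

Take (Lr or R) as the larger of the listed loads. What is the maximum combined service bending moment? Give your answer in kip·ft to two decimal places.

385.66 kip·ft

(Lr or R) → R = 83.54 kip·ft.
[1] 1.0(174.06) + 0.75(83.54) + 0.75(161.48) = 357.83
[2] 0.6(174.06) - 1.0(126.67) = -22.23
[3] 1.0(174.06) + 0.6(126.67) + 0.6(161.48) = 346.95
[4] 1.0(174.06) + 1.0(161.48) + 0.6(83.54) = 385.66
Maximum is from combination 4.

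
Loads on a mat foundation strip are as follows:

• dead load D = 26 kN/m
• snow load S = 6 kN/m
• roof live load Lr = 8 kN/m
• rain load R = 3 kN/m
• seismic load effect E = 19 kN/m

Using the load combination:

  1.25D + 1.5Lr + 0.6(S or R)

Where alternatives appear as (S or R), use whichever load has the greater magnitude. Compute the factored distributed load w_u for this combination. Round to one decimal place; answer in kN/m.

(S or R) → S = 6 kN/m.
1.25(26) + 1.5(8) + 0.6(6) = 32.5 + 12.0 + 3.6 = 48.1
w_u = 48.1 kN/m.

48.1 kN/m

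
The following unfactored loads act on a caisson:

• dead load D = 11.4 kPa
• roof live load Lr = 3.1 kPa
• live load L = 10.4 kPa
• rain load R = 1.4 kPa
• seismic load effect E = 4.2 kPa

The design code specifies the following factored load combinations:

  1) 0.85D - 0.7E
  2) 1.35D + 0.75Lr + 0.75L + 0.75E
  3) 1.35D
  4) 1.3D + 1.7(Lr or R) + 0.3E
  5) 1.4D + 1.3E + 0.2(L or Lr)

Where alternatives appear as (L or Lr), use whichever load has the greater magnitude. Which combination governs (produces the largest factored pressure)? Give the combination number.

(Lr or R) → Lr = 3.1 kPa; (L or Lr) → L = 10.4 kPa.
1) 0.85(11.4) - 0.7(4.2) = 9.7 - 2.9 = 6.8
2) 1.35(11.4) + 0.75(3.1) + 0.75(10.4) + 0.75(4.2) = 15.4 + 2.3 + 7.8 + 3.2 = 28.7
3) 1.35(11.4) = 15.4
4) 1.3(11.4) + 1.7(3.1) + 0.3(4.2) = 14.8 + 5.3 + 1.3 = 21.4
5) 1.4(11.4) + 1.3(4.2) + 0.2(10.4) = 23.5
The largest value is 28.7 kPa from combination 2.

Combination 2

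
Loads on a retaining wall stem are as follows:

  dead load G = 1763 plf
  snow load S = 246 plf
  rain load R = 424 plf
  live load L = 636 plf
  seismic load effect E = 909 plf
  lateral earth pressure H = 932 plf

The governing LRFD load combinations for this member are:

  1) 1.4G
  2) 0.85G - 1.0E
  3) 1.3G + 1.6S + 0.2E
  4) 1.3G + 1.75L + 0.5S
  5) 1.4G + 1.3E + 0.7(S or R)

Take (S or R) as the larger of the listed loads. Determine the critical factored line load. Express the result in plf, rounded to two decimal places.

(S or R) → R = 424 plf.
1) 1.4(1763) = 2468.20
2) 0.85(1763) - 1.0(909) = 1498.55 - 909.00 = 589.55
3) 1.3(1763) + 1.6(246) + 0.2(909) = 2291.90 + 393.60 + 181.80 = 2867.30
4) 1.3(1763) + 1.75(636) + 0.5(246) = 2291.90 + 1113.00 + 123.00 = 3527.90
5) 1.4(1763) + 1.3(909) + 0.7(424) = 2468.20 + 1181.70 + 296.80 = 3946.70
The controlling combination is 5, giving 3946.70 plf.

3946.70 plf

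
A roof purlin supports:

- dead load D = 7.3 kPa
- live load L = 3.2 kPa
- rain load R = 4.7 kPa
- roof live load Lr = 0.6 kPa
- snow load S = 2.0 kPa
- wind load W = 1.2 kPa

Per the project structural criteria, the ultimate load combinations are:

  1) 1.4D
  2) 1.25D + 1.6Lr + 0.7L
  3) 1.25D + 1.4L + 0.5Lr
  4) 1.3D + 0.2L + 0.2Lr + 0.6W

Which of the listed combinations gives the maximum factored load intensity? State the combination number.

Combination 3

1) 1.4(7.3) = 10.2
2) 1.25(7.3) + 1.6(0.6) + 0.7(3.2) = 9.1 + 1.0 + 2.2 = 12.3
3) 1.25(7.3) + 1.4(3.2) + 0.5(0.6) = 9.1 + 4.5 + 0.3 = 13.9
4) 1.3(7.3) + 0.2(3.2) + 0.2(0.6) + 0.6(1.2) = 11.0
The largest value is 13.9 kPa from combination 3.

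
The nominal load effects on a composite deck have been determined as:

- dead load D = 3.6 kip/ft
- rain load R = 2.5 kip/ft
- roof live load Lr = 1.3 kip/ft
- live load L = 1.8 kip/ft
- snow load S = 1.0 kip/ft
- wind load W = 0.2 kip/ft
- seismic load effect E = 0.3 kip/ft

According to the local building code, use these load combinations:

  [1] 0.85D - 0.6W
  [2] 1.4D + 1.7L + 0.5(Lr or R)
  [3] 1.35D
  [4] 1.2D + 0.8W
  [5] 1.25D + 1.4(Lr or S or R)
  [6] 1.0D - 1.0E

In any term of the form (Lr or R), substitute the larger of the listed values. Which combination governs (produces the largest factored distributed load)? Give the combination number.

(Lr or R) → R = 2.5 kip/ft; (Lr or S or R) → R = 2.5 kip/ft.
[1] 0.85(3.6) - 0.6(0.2) = 2.9
[2] 1.4(3.6) + 1.7(1.8) + 0.5(2.5) = 5.0 + 3.1 + 1.3 = 9.4
[3] 1.35(3.6) = 4.9
[4] 1.2(3.6) + 0.8(0.2) = 4.3 + 0.2 = 4.5
[5] 1.25(3.6) + 1.4(2.5) = 4.5 + 3.5 = 8.0
[6] 1.0(3.6) - 1.0(0.3) = 3.6 - 0.3 = 3.3
The largest value is 9.4 kip/ft from combination 2.

Combination 2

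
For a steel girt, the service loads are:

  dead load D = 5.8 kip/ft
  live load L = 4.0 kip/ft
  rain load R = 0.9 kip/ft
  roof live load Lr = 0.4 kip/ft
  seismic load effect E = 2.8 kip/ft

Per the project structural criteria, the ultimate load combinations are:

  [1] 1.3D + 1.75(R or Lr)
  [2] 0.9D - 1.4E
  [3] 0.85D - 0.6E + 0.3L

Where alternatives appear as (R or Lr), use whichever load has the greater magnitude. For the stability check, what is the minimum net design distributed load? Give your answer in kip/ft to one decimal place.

1.3 kip/ft

(R or Lr) → R = 0.9 kip/ft.
[1] 1.3(5.8) + 1.75(0.9) = 7.5 + 1.6 = 9.1
[2] 0.9(5.8) - 1.4(2.8) = 5.2 - 3.9 = 1.3
[3] 0.85(5.8) - 0.6(2.8) + 0.3(4.0) = 4.5
Combination 2 gives the minimum: 1.3 kip/ft.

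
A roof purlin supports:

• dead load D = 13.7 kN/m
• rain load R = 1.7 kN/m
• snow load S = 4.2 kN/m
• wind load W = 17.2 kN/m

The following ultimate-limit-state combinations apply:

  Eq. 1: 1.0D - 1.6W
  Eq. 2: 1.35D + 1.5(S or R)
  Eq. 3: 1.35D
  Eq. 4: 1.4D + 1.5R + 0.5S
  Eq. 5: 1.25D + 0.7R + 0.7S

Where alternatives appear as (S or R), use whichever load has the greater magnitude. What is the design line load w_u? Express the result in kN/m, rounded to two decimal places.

24.80 kN/m

(S or R) → S = 4.2 kN/m.
Eq. 1: 1.0(13.7) - 1.6(17.2) = 13.70 - 27.52 = -13.82
Eq. 2: 1.35(13.7) + 1.5(4.2) = 18.50 + 6.30 = 24.80
Eq. 3: 1.35(13.7) = 18.50
Eq. 4: 1.4(13.7) + 1.5(1.7) + 0.5(4.2) = 19.18 + 2.55 + 2.10 = 23.83
Eq. 5: 1.25(13.7) + 0.7(1.7) + 0.7(4.2) = 17.13 + 1.19 + 2.94 = 21.26
Maximum is from combination 2.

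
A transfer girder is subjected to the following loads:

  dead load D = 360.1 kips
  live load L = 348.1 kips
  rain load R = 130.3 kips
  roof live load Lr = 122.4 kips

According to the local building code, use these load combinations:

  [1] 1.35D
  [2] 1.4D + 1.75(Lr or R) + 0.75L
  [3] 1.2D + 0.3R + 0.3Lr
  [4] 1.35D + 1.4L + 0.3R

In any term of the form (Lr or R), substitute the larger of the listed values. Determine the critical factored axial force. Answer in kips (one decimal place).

(Lr or R) → R = 130.3 kips.
[1] 1.35(360.1) = 486.1
[2] 1.4(360.1) + 1.75(130.3) + 0.75(348.1) = 993.2
[3] 1.2(360.1) + 0.3(130.3) + 0.3(122.4) = 507.9
[4] 1.35(360.1) + 1.4(348.1) + 0.3(130.3) = 1012.6
The controlling combination is 4, giving 1012.6 kips.

1012.6 kips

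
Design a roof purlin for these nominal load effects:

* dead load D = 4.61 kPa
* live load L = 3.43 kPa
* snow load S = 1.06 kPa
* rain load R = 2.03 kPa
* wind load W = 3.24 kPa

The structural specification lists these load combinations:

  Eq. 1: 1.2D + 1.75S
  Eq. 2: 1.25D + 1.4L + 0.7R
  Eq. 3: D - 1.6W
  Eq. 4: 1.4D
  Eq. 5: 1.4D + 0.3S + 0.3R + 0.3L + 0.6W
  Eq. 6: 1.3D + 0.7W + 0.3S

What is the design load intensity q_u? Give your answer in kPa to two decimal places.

Eq. 1: 1.2(4.61) + 1.75(1.06) = 5.53 + 1.86 = 7.39
Eq. 2: 1.25(4.61) + 1.4(3.43) + 0.7(2.03) = 11.99
Eq. 3: 1.0(4.61) - 1.6(3.24) = 4.61 - 5.18 = -0.57
Eq. 4: 1.4(4.61) = 6.45
Eq. 5: 1.4(4.61) + 0.3(1.06) + 0.3(2.03) + 0.3(3.43) + 0.6(3.24) = 6.45 + 0.32 + 0.61 + 1.03 + 1.94 = 10.35
Eq. 6: 1.3(4.61) + 0.7(3.24) + 0.3(1.06) = 5.99 + 2.27 + 0.32 = 8.58
The controlling combination is 2, giving 11.99 kPa.

11.99 kPa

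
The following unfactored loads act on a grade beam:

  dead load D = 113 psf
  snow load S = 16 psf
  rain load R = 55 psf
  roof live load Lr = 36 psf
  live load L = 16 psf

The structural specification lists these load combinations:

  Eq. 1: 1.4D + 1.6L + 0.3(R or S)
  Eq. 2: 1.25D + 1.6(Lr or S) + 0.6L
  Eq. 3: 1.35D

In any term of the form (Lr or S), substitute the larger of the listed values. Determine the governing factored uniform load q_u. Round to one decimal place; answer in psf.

(R or S) → R = 55 psf; (Lr or S) → Lr = 36 psf.
Eq. 1: 1.4(113) + 1.6(16) + 0.3(55) = 158.2 + 25.6 + 16.5 = 200.3
Eq. 2: 1.25(113) + 1.6(36) + 0.6(16) = 141.3 + 57.6 + 9.6 = 208.5
Eq. 3: 1.35(113) = 152.6
Combination 2 governs: q_u = 208.5 psf.

208.5 psf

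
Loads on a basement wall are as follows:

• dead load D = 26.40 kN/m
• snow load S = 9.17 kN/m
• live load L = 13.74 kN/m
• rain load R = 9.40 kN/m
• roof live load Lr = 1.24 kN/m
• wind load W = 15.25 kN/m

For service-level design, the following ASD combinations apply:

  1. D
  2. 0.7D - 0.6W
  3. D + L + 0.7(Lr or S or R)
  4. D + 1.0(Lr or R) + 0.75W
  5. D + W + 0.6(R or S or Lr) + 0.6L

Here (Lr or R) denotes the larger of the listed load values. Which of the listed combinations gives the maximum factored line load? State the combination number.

(Lr or S or R) → R = 9.40 kN/m; (Lr or R) → R = 9.40 kN/m; (R or S or Lr) → R = 9.40 kN/m.
1. 1.0(26.40) = 26.40
2. 0.7(26.40) - 0.6(15.25) = 9.33
3. 1.0(26.40) + 1.0(13.74) + 0.7(9.40) = 46.72
4. 1.0(26.40) + 1.0(9.40) + 0.75(15.25) = 47.24
5. 1.0(26.40) + 1.0(15.25) + 0.6(9.40) + 0.6(13.74) = 55.53
The largest value is 55.53 kN/m from combination 5.

Combination 5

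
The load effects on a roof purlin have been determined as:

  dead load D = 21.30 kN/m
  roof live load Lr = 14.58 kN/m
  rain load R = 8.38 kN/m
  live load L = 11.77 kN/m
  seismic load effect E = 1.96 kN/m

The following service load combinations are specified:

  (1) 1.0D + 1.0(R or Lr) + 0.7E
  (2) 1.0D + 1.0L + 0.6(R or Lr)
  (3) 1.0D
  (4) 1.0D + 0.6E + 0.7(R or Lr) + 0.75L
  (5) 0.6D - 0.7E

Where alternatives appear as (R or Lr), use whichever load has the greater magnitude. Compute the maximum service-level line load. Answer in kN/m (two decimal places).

41.82 kN/m

(R or Lr) → Lr = 14.58 kN/m.
(1) 1.0(21.30) + 1.0(14.58) + 0.7(1.96) = 21.30 + 14.58 + 1.37 = 37.25
(2) 1.0(21.30) + 1.0(11.77) + 0.6(14.58) = 21.30 + 11.77 + 8.75 = 41.82
(3) 1.0(21.30) = 21.30
(4) 1.0(21.30) + 0.6(1.96) + 0.7(14.58) + 0.75(11.77) = 41.51
(5) 0.6(21.30) - 0.7(1.96) = 12.78 - 1.37 = 11.41
Combination 2 governs: w = 41.82 kN/m.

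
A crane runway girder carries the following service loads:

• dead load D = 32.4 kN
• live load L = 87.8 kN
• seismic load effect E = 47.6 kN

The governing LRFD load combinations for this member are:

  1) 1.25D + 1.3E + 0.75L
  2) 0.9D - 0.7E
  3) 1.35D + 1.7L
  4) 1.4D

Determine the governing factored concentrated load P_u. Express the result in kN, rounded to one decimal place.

193.0 kN

1) 1.25(32.4) + 1.3(47.6) + 0.75(87.8) = 168.2
2) 0.9(32.4) - 0.7(47.6) = -4.2
3) 1.35(32.4) + 1.7(87.8) = 193.0
4) 1.4(32.4) = 45.4
The controlling combination is 3, giving 193.0 kN.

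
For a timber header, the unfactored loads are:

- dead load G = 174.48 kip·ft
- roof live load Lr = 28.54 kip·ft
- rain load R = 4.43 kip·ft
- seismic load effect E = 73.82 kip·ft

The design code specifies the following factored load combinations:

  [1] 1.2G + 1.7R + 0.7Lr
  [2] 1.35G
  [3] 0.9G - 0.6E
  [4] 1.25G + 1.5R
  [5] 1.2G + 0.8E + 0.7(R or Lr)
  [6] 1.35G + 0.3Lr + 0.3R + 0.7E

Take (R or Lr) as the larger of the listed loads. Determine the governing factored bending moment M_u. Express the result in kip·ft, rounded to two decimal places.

297.11 kip·ft

(R or Lr) → Lr = 28.54 kip·ft.
[1] 1.2(174.48) + 1.7(4.43) + 0.7(28.54) = 236.89
[2] 1.35(174.48) = 235.55
[3] 0.9(174.48) - 0.6(73.82) = 112.74
[4] 1.25(174.48) + 1.5(4.43) = 224.75
[5] 1.2(174.48) + 0.8(73.82) + 0.7(28.54) = 288.41
[6] 1.35(174.48) + 0.3(28.54) + 0.3(4.43) + 0.7(73.82) = 297.11
Maximum is from combination 6.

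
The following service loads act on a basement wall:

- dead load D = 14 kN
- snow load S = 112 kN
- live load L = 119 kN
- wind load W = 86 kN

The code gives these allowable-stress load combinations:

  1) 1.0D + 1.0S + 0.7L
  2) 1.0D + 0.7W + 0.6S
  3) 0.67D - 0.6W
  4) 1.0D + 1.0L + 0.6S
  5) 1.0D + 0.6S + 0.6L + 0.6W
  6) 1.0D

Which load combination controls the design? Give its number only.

1) 1.0(14) + 1.0(112) + 0.7(119) = 14.00 + 112.00 + 83.30 = 209.30
2) 1.0(14) + 0.7(86) + 0.6(112) = 14.00 + 60.20 + 67.20 = 141.40
3) 0.67(14) - 0.6(86) = 9.38 - 51.60 = -42.22
4) 1.0(14) + 1.0(119) + 0.6(112) = 14.00 + 119.00 + 67.20 = 200.20
5) 1.0(14) + 0.6(112) + 0.6(119) + 0.6(86) = 14.00 + 67.20 + 71.40 + 51.60 = 204.20
6) 1.0(14) = 14.00
The largest value is 209.30 kN from combination 1.

Combination 1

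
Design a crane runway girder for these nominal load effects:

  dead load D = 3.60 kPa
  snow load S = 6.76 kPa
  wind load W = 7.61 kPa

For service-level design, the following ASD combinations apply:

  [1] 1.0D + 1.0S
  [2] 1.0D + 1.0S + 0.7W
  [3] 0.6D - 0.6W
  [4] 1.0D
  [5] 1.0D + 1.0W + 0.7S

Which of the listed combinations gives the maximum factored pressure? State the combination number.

[1] 1.0(3.60) + 1.0(6.76) = 3.60 + 6.76 = 10.36
[2] 1.0(3.60) + 1.0(6.76) + 0.7(7.61) = 3.60 + 6.76 + 5.33 = 15.69
[3] 0.6(3.60) - 0.6(7.61) = 2.16 - 4.57 = -2.41
[4] 1.0(3.60) = 3.60
[5] 1.0(3.60) + 1.0(7.61) + 0.7(6.76) = 3.60 + 7.61 + 4.73 = 15.94
The largest value is 15.94 kPa from combination 5.

Combination 5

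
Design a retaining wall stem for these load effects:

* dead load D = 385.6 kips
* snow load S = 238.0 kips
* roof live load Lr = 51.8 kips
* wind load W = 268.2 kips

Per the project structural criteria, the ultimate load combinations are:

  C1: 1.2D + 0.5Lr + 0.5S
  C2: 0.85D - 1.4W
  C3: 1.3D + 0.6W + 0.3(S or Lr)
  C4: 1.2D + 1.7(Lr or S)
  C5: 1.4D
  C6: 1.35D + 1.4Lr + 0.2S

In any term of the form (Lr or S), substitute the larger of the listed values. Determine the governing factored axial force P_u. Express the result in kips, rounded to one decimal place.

(S or Lr) → S = 238.0 kips; (Lr or S) → S = 238.0 kips.
C1: 1.2(385.6) + 0.5(51.8) + 0.5(238.0) = 462.7 + 25.9 + 119.0 = 607.6
C2: 0.85(385.6) - 1.4(268.2) = 327.8 - 375.5 = -47.7
C3: 1.3(385.6) + 0.6(268.2) + 0.3(238.0) = 501.3 + 160.9 + 71.4 = 733.6
C4: 1.2(385.6) + 1.7(238.0) = 462.7 + 404.6 = 867.3
C5: 1.4(385.6) = 539.8
C6: 1.35(385.6) + 1.4(51.8) + 0.2(238.0) = 520.6 + 72.5 + 47.6 = 640.7
Combination 4 governs: P_u = 867.3 kips.

867.3 kips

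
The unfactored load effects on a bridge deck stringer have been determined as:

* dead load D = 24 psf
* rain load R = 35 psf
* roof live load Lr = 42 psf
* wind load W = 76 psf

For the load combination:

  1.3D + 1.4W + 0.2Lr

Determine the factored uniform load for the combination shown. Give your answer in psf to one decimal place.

146.0 psf

1.3(24) + 1.4(76) + 0.2(42) = 31.2 + 106.4 + 8.4 = 146.0
q_u = 146.0 psf.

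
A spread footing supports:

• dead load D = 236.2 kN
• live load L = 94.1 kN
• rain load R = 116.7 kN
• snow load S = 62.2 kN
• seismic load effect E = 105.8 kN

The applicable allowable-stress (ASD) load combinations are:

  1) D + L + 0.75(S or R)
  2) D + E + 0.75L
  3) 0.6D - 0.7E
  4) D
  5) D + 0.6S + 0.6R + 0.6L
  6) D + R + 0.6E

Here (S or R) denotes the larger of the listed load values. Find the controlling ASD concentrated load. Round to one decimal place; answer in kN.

(S or R) → R = 116.7 kN.
1) 1.0(236.2) + 1.0(94.1) + 0.75(116.7) = 236.2 + 94.1 + 87.5 = 417.8
2) 1.0(236.2) + 1.0(105.8) + 0.75(94.1) = 236.2 + 105.8 + 70.6 = 412.6
3) 0.6(236.2) - 0.7(105.8) = 67.7
4) 1.0(236.2) = 236.2
5) 1.0(236.2) + 0.6(62.2) + 0.6(116.7) + 0.6(94.1) = 236.2 + 37.3 + 70.0 + 56.5 = 400.0
6) 1.0(236.2) + 1.0(116.7) + 0.6(105.8) = 236.2 + 116.7 + 63.5 = 416.4
Combination 1 governs: P = 417.8 kN.

417.8 kN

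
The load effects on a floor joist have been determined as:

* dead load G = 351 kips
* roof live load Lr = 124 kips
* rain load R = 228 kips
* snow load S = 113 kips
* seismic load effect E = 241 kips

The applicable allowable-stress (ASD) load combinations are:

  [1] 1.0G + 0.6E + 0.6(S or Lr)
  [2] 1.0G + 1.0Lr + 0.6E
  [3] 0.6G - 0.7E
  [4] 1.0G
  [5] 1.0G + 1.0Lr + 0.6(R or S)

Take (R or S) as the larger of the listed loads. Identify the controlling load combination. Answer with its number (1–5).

(S or Lr) → Lr = 124 kips; (R or S) → R = 228 kips.
[1] 1.0(351) + 0.6(241) + 0.6(124) = 351.00 + 144.60 + 74.40 = 570.00
[2] 1.0(351) + 1.0(124) + 0.6(241) = 351.00 + 124.00 + 144.60 = 619.60
[3] 0.6(351) - 0.7(241) = 210.60 - 168.70 = 41.90
[4] 1.0(351) = 351.00
[5] 1.0(351) + 1.0(124) + 0.6(228) = 351.00 + 124.00 + 136.80 = 611.80
The largest value is 619.60 kips from combination 2.

Combination 2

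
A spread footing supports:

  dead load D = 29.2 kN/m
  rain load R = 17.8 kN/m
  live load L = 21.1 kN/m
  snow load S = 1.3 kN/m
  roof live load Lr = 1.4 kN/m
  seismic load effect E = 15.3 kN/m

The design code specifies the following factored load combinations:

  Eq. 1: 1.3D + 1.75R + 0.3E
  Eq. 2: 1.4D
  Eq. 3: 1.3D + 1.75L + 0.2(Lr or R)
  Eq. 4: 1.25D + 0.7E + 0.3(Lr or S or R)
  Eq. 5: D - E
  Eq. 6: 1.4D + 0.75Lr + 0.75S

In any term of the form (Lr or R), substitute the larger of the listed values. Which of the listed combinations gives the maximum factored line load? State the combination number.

Combination 3

(Lr or R) → R = 17.8 kN/m; (Lr or S or R) → R = 17.8 kN/m.
Eq. 1: 1.3(29.2) + 1.75(17.8) + 0.3(15.3) = 73.7
Eq. 2: 1.4(29.2) = 40.9
Eq. 3: 1.3(29.2) + 1.75(21.1) + 0.2(17.8) = 78.4
Eq. 4: 1.25(29.2) + 0.7(15.3) + 0.3(17.8) = 52.6
Eq. 5: 1.0(29.2) - 1.0(15.3) = 29.2 - 15.3 = 13.9
Eq. 6: 1.4(29.2) + 0.75(1.4) + 0.75(1.3) = 42.9
The largest value is 78.4 kN/m from combination 3.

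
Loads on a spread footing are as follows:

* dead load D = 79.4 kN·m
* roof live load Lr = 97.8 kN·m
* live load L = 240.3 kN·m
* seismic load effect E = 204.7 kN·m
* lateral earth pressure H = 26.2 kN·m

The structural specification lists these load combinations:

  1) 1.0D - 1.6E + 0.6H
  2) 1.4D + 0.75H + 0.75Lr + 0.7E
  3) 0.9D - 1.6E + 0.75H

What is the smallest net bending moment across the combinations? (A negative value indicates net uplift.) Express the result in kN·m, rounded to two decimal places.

1) 1.0(79.4) - 1.6(204.7) + 0.6(26.2) = -232.40
2) 1.4(79.4) + 0.75(26.2) + 0.75(97.8) + 0.7(204.7) = 347.45
3) 0.9(79.4) - 1.6(204.7) + 0.75(26.2) = -236.41
Combination 3 gives the minimum: -236.41 kN·m.

-236.41 kN·m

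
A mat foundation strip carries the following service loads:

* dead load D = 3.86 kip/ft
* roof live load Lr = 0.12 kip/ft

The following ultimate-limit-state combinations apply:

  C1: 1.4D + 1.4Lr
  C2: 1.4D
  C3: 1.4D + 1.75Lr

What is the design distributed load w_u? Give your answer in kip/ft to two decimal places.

C1: 1.4(3.86) + 1.4(0.12) = 5.40 + 0.17 = 5.57
C2: 1.4(3.86) = 5.40
C3: 1.4(3.86) + 1.75(0.12) = 5.40 + 0.21 = 5.61
Maximum is from combination 3.

5.61 kip/ft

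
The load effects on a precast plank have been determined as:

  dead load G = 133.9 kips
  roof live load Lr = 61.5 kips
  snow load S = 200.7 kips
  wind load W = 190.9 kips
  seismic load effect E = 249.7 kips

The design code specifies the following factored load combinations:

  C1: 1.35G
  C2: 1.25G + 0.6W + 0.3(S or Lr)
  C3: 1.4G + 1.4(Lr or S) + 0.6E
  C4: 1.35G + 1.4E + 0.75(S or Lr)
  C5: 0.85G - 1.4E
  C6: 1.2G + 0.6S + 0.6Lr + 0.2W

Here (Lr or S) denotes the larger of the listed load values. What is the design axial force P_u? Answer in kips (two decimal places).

680.87 kips

(S or Lr) → S = 200.7 kips; (Lr or S) → S = 200.7 kips.
C1: 1.35(133.9) = 180.77
C2: 1.25(133.9) + 0.6(190.9) + 0.3(200.7) = 167.38 + 114.54 + 60.21 = 342.13
C3: 1.4(133.9) + 1.4(200.7) + 0.6(249.7) = 187.46 + 280.98 + 149.82 = 618.26
C4: 1.35(133.9) + 1.4(249.7) + 0.75(200.7) = 680.87
C5: 0.85(133.9) - 1.4(249.7) = -235.77
C6: 1.2(133.9) + 0.6(200.7) + 0.6(61.5) + 0.2(190.9) = 160.68 + 120.42 + 36.90 + 38.18 = 356.18
Combination 4 governs: P_u = 680.87 kips.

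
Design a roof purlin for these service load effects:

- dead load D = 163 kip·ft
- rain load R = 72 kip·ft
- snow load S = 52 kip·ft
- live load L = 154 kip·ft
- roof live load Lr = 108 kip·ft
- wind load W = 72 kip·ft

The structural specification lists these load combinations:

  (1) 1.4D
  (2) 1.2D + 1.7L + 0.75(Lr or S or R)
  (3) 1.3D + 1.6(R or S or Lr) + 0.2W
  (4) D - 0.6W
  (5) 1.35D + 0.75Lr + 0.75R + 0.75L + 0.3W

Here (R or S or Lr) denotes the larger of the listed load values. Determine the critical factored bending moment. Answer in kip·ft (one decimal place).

(Lr or S or R) → Lr = 108 kip·ft; (R or S or Lr) → Lr = 108 kip·ft.
(1) 1.4(163) = 228.2
(2) 1.2(163) + 1.7(154) + 0.75(108) = 195.6 + 261.8 + 81.0 = 538.4
(3) 1.3(163) + 1.6(108) + 0.2(72) = 211.9 + 172.8 + 14.4 = 399.1
(4) 1.0(163) - 0.6(72) = 163.0 - 43.2 = 119.8
(5) 1.35(163) + 0.75(108) + 0.75(72) + 0.75(154) + 0.3(72) = 220.1 + 81.0 + 54.0 + 115.5 + 21.6 = 492.2
Maximum is from combination 2.

538.4 kip·ft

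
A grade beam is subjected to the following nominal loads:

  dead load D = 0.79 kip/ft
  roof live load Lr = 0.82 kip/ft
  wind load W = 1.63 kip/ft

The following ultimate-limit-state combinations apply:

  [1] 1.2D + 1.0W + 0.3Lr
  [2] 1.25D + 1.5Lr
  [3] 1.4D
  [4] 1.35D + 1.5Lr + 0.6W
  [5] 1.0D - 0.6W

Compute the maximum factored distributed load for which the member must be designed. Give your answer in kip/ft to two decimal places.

3.27 kip/ft

[1] 1.2(0.79) + 1.0(1.63) + 0.3(0.82) = 2.82
[2] 1.25(0.79) + 1.5(0.82) = 0.99 + 1.23 = 2.22
[3] 1.4(0.79) = 1.11
[4] 1.35(0.79) + 1.5(0.82) + 0.6(1.63) = 3.27
[5] 1.0(0.79) - 0.6(1.63) = 0.79 - 0.98 = -0.19
Maximum is from combination 4.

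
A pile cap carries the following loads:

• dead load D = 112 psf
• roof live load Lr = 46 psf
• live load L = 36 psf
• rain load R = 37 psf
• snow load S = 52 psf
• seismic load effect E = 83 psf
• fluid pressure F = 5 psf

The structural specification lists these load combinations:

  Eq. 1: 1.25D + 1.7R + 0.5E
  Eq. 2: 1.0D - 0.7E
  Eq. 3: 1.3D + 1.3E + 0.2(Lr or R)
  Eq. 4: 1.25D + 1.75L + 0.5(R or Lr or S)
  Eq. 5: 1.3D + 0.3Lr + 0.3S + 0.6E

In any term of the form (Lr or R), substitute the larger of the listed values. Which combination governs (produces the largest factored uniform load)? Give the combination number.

(Lr or R) → Lr = 46 psf; (R or Lr or S) → S = 52 psf.
Eq. 1: 1.25(112) + 1.7(37) + 0.5(83) = 244.40
Eq. 2: 1.0(112) - 0.7(83) = 53.90
Eq. 3: 1.3(112) + 1.3(83) + 0.2(46) = 262.70
Eq. 4: 1.25(112) + 1.75(36) + 0.5(52) = 229.00
Eq. 5: 1.3(112) + 0.3(46) + 0.3(52) + 0.6(83) = 224.80
The largest value is 262.70 psf from combination 3.

Combination 3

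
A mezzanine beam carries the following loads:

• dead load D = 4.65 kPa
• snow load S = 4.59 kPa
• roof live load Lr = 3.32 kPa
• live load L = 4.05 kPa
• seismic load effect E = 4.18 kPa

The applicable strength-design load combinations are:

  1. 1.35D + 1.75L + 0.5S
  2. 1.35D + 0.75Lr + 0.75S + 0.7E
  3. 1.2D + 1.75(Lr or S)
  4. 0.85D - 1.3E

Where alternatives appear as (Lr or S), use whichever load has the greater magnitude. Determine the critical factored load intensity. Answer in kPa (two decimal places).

15.66 kPa

(Lr or S) → S = 4.59 kPa.
1. 1.35(4.65) + 1.75(4.05) + 0.5(4.59) = 15.66
2. 1.35(4.65) + 0.75(3.32) + 0.75(4.59) + 0.7(4.18) = 15.14
3. 1.2(4.65) + 1.75(4.59) = 13.61
4. 0.85(4.65) - 1.3(4.18) = -1.48
Maximum is from combination 1.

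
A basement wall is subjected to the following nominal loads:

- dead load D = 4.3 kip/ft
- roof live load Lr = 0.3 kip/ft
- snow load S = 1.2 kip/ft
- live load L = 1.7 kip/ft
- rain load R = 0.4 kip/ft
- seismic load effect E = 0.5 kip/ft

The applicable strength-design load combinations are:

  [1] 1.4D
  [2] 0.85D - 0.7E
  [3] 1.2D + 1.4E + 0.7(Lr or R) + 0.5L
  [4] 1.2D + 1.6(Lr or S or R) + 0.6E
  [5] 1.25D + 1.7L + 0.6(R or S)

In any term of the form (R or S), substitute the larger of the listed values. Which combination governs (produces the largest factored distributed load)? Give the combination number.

(Lr or R) → R = 0.4 kip/ft; (Lr or S or R) → S = 1.2 kip/ft; (R or S) → S = 1.2 kip/ft.
[1] 1.4(4.3) = 6.02
[2] 0.85(4.3) - 0.7(0.5) = 3.66 - 0.35 = 3.31
[3] 1.2(4.3) + 1.4(0.5) + 0.7(0.4) + 0.5(1.7) = 5.16 + 0.70 + 0.28 + 0.85 = 6.99
[4] 1.2(4.3) + 1.6(1.2) + 0.6(0.5) = 5.16 + 1.92 + 0.30 = 7.38
[5] 1.25(4.3) + 1.7(1.7) + 0.6(1.2) = 5.38 + 2.89 + 0.72 = 8.99
The largest value is 8.99 kip/ft from combination 5.

Combination 5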